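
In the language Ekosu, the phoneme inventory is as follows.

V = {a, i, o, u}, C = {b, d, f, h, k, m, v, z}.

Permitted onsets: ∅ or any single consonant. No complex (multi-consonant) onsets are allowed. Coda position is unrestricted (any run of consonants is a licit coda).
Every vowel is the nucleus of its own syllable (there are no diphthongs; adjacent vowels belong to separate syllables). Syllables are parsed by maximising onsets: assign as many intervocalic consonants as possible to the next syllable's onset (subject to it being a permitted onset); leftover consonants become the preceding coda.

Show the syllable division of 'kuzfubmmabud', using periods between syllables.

Nuclei (vowels): u, u, a, u → 4 syllables.
/u…u/ gap (V1→V2): /zf/ — longest licit onset from the right is /f/, leaving /z/ as coda.
/u…a/ gap (V2→V3): /bmm/ splits as /bm/ + /m/ (/m/ is the longest suffix that is a licit onset).
/a…u/ gap (V3→V4): /b/ is a single consonant, so it becomes the next onset.

kuz.fubm.ma.bud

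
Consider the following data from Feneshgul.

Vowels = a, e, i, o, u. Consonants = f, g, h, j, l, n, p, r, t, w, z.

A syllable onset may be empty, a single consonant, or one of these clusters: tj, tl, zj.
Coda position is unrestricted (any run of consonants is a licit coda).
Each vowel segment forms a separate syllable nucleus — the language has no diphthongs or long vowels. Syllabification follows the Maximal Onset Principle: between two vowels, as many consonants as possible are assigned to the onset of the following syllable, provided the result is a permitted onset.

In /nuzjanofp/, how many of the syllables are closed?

Nuclei (vowels): u, a, o → 3 syllables.
/u…a/ gap (V1→V2): /zj/ is a licit onset in full, so it all attaches to the next syllable.
/a…o/ gap (V2→V3): /n/ → onset of the next syllable (single consonants are always licit onsets).
Result: nu.zja.nofp.
Classifying each syllable: /nu/ (open), /zja/ (open), /nofp/ (closed).
Closed syllables: 1.

1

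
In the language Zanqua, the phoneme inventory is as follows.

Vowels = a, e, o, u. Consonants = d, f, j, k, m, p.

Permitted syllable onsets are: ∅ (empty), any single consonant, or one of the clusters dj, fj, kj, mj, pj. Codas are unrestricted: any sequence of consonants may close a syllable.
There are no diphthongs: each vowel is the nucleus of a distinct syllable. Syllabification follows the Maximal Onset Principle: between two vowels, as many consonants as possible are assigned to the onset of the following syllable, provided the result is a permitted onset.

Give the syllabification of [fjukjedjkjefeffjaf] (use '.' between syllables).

Nuclei (vowels): u, e, e, e, a → 5 syllables.
Between /u/ (V1) and /e/ (V2): cluster /kj/ — /kj/ is itself a permitted onset, so the whole cluster goes right; preceding coda = ∅.
Between /e/ (V2) and /e/ (V3): /djkj/ — longest licit onset from the right is /kj/, leaving /dj/ as coda.
Between /e/ (V3) and /e/ (V4): /f/ → onset of the next syllable (single consonants are always licit onsets).
Between /e/ (V4) and /a/ (V5): /ffj/ splits as /f/ + /fj/ (/fj/ is the longest suffix that is a licit onset).

fju.kjedj.kje.fef.fjaf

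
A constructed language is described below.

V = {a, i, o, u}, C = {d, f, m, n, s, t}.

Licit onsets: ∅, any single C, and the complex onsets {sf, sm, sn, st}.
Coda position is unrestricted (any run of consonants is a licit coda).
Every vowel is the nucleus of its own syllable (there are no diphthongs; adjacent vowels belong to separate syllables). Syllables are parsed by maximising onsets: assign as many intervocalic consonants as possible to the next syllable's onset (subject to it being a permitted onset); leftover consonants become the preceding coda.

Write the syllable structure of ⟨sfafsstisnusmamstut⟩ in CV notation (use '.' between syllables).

Nuclei (vowels): a, i, u, a, u → 5 syllables.
V1 /a/ – V2 /i/: /fsst/ — longest licit onset from the right is /st/, leaving /fs/ as coda.
V2 /i/ – V3 /u/: cluster /sn/ — /sn/ is itself a permitted onset, so the whole cluster goes right; preceding coda = ∅.
V3 /u/ – V4 /a/: cluster /sm/ — /sm/ is itself a permitted onset, so the whole cluster goes right; preceding coda = ∅.
V4 /a/ – V5 /u/: cluster /mst/ — the longest permitted-onset suffix is /st/; onset = /st/, preceding coda = /m/.
Result: sfafs.sti.snu.smam.stut.
Mapping each syllable to C/V: /sfafs/ → CCVCC, /sti/ → CCV, /snu/ → CCV, /smam/ → CCVC, /stut/ → CCVC.

CCVCC.CCV.CCV.CCVC.CCVC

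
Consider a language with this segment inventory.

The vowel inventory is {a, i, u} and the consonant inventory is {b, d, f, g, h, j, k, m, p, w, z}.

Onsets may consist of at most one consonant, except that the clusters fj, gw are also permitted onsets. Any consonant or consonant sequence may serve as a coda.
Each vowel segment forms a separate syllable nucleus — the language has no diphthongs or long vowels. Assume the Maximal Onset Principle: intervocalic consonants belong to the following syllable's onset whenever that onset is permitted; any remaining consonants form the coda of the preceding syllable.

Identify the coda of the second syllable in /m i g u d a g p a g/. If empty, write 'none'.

Vowels present: i, u, a, a; each is a nucleus, giving 4 syllables.
/i…u/ gap (V1→V2): /g/ → onset of the next syllable (single consonants are always licit onsets).
/u…a/ gap (V2→V3): /d/ → onset of the next syllable (single consonants are always licit onsets).
/a…a/ gap (V3→V4): /gp/; trying suffixes from longest down, /p/ is the first permitted one, so coda /g/ | onset /p/.
So the parse is mi.gu.dag.pag.
Syllable 2 is /gu/: onset /g/, nucleus /u/, coda ∅.

none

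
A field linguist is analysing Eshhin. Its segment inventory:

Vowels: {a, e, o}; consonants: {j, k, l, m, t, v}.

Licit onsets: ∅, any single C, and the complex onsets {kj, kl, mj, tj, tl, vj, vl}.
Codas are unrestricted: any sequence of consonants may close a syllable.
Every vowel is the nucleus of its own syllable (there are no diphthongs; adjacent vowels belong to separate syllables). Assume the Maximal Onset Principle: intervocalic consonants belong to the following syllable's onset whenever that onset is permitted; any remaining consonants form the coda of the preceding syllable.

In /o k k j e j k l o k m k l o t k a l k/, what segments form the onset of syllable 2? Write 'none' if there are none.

The vowels are o, e, o, o, a — 5 nuclei, so 5 syllables.
Between /o/ (V1) and /e/ (V2): /kkj/; trying suffixes from longest down, /kj/ is the first permitted one, so coda /k/ | onset /kj/.
Between /e/ (V2) and /o/ (V3): cluster /jkl/ — the longest permitted-onset suffix is /kl/; onset = /kl/, preceding coda = /j/.
Between /o/ (V3) and /o/ (V4): /kmkl/; trying suffixes from longest down, /kl/ is the first permitted one, so coda /km/ | onset /kl/.
Between /o/ (V4) and /a/ (V5): /tk/; trying suffixes from longest down, /k/ is the first permitted one, so coda /t/ | onset /k/.
So the parse is ok.kjej.klokm.klot.kalk.
Syllable 2 is /kjej/: onset /kj/, nucleus /e/, coda /j/.

kj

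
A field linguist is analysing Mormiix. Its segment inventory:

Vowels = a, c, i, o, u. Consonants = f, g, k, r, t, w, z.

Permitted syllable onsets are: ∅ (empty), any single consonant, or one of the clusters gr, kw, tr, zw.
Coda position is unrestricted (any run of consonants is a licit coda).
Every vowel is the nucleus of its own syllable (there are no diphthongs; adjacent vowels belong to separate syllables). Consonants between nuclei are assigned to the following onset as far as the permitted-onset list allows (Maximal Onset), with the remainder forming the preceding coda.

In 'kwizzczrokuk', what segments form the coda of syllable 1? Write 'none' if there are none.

z

Vowels present: i, c, o, u; each is a nucleus, giving 4 syllables.
V1 /i/ – V2 /c/: cluster /zz/ — the longest permitted-onset suffix is /z/; onset = /z/, preceding coda = /z/.
V2 /c/ – V3 /o/: cluster /zr/ — the longest permitted-onset suffix is /r/; onset = /r/, preceding coda = /z/.
V3 /o/ – V4 /u/: just /k/ — single C goes to the following onset.
So the parse is kwiz.zcz.ro.kuk.
Syllable 1 is /kwiz/: onset /kw/, nucleus /i/, coda /z/.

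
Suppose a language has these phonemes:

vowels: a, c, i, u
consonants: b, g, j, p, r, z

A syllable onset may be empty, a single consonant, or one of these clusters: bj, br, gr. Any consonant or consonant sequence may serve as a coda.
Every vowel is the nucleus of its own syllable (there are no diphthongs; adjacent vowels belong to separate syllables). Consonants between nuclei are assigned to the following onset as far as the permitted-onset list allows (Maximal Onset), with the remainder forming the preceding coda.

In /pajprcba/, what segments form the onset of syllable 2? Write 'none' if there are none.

Nuclei (vowels): a, c, a → 3 syllables.
V1 /a/ – V2 /c/: /jpr/; trying suffixes from longest down, /r/ is the first permitted one, so coda /jp/ | onset /r/.
V2 /c/ – V3 /a/: /b/ is a single consonant, so it becomes the next onset.
Putting it together: pajp.rc.ba.
Syllable 2 is /rc/: onset /r/, nucleus /c/, coda ∅.

r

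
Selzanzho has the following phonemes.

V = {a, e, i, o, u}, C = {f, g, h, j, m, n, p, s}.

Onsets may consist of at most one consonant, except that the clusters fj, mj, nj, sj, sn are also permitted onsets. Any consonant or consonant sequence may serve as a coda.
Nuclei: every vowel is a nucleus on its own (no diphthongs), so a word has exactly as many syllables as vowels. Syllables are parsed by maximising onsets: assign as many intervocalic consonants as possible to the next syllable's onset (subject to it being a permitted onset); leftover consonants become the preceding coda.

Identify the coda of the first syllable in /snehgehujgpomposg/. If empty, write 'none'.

Vowels present: e, e, u, o, o; each is a nucleus, giving 5 syllables.
σ1/σ2 boundary: cluster /hg/ — the longest permitted-onset suffix is /g/; onset = /g/, preceding coda = /h/.
σ2/σ3 boundary: /h/ → onset of the next syllable (single consonants are always licit onsets).
σ3/σ4 boundary: /jgp/; trying suffixes from longest down, /p/ is the first permitted one, so coda /jg/ | onset /p/.
σ4/σ5 boundary: cluster /mp/ — the longest permitted-onset suffix is /p/; onset = /p/, preceding coda = /m/.
Syllabification: sneh.ge.hujg.pom.posg.
Syllable 1 is /sneh/: onset /sn/, nucleus /e/, coda /h/.

h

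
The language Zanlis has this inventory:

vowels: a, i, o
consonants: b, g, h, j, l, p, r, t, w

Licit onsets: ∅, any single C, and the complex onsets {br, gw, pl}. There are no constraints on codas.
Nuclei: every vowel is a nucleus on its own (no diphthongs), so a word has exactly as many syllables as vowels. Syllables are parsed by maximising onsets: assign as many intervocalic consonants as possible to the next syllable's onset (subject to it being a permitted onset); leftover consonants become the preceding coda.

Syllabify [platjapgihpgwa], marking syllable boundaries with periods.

plat.jap.gihp.gwa

The vowels are a, a, i, a — 4 nuclei, so 4 syllables.
/a…a/ gap (V1→V2): /tj/ splits as /t/ + /j/ (/j/ is the longest suffix that is a licit onset).
/a…i/ gap (V2→V3): /pg/ — longest licit onset from the right is /g/, leaving /p/ as coda.
/i…a/ gap (V3→V4): cluster /hpgw/ — the longest permitted-onset suffix is /gw/; onset = /gw/, preceding coda = /hp/.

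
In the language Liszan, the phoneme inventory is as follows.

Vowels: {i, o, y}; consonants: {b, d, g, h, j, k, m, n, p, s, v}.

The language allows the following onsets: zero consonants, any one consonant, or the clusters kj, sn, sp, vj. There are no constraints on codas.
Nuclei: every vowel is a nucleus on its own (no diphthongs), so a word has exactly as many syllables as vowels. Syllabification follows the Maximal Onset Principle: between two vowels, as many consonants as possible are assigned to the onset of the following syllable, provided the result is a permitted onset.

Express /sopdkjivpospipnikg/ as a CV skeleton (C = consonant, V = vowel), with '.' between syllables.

CVCC.CCVC.CV.CCVC.CVCC

Vowels present: o, i, o, i, i; each is a nucleus, giving 5 syllables.
/o…i/ gap (V1→V2): /pdkj/ — longest licit onset from the right is /kj/, leaving /pd/ as coda.
/i…o/ gap (V2→V3): /vp/ splits as /v/ + /p/ (/p/ is the longest suffix that is a licit onset).
/o…i/ gap (V3→V4): cluster /sp/ — /sp/ is itself a permitted onset, so the whole cluster goes right; preceding coda = ∅.
/i…i/ gap (V4→V5): cluster /pn/ — the longest permitted-onset suffix is /n/; onset = /n/, preceding coda = /p/.
Syllabification: sopd.kjiv.po.spip.nikg.
Mapping each syllable to C/V: /sopd/ → CVCC, /kjiv/ → CCVC, /po/ → CV, /spip/ → CCVC, /nikg/ → CVCC.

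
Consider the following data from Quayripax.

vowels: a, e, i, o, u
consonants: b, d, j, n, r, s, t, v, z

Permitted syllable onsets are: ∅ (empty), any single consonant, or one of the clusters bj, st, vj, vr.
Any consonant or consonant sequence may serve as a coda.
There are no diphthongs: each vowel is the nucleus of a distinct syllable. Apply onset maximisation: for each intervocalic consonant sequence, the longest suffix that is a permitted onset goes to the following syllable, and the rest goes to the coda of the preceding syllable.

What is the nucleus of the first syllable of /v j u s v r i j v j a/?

u

Nuclei (vowels): u, i, a → 3 syllables.
The first nucleus (vowel 1 from the left) is /u/.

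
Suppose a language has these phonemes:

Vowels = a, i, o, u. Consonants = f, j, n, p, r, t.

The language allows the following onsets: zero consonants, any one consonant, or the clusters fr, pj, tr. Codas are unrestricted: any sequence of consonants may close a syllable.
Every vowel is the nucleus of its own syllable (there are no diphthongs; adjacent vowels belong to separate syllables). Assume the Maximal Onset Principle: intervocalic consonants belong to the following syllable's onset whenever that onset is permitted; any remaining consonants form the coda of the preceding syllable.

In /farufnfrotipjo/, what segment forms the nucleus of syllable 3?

Nuclei (vowels): a, u, o, i, o → 5 syllables.
The third nucleus (vowel 3 from the left) is /o/.

o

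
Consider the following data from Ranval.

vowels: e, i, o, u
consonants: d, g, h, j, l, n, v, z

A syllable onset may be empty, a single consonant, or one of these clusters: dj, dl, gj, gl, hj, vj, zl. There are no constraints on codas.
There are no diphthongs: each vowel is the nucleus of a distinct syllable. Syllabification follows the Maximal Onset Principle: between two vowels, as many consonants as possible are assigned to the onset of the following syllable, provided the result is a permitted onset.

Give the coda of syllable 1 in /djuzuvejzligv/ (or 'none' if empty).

none

Vowels present: u, u, e, i; each is a nucleus, giving 4 syllables.
σ1/σ2 boundary: just /z/ — single C goes to the following onset.
σ2/σ3 boundary: just /v/ — single C goes to the following onset.
σ3/σ4 boundary: /jzl/ splits as /j/ + /zl/ (/zl/ is the longest suffix that is a licit onset).
So the parse is dju.zu.vej.zligv.
Syllable 1 is /dju/: onset /dj/, nucleus /u/, coda ∅.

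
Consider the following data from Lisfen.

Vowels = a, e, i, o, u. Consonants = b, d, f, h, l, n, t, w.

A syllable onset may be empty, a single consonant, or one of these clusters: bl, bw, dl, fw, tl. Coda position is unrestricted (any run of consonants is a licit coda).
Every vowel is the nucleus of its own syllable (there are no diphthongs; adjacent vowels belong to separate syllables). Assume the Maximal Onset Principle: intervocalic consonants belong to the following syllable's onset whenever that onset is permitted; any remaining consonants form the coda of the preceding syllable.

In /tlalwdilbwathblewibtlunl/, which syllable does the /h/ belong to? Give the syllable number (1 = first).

3

The vowels are a, i, a, e, i, u — 6 nuclei, so 6 syllables.
V1 /a/ – V2 /i/: cluster /lwd/ — the longest permitted-onset suffix is /d/; onset = /d/, preceding coda = /lw/.
V2 /i/ – V3 /a/: /lbw/; trying suffixes from longest down, /bw/ is the first permitted one, so coda /l/ | onset /bw/.
V3 /a/ – V4 /e/: cluster /thbl/ — the longest permitted-onset suffix is /bl/; onset = /bl/, preceding coda = /th/.
V4 /e/ – V5 /i/: /w/ is a single consonant, so it becomes the next onset.
V5 /i/ – V6 /u/: /btl/ splits as /b/ + /tl/ (/tl/ is the longest suffix that is a licit onset).
Putting it together: tlalw.dil.bwath.ble.wib.tlunl.
The /h/ is in the coda of syllable 3 (/bwath/).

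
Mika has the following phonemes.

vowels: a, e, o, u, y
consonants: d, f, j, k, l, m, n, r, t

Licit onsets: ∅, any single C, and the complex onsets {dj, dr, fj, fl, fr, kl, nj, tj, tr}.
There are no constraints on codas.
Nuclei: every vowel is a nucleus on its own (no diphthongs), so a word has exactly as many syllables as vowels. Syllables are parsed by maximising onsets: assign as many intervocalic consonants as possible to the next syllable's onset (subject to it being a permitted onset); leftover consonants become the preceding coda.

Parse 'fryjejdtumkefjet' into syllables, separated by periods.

Vowels present: y, e, u, e, e; each is a nucleus, giving 5 syllables.
σ1/σ2 boundary: just /j/ — single C goes to the following onset.
σ2/σ3 boundary: /jdt/ splits as /jd/ + /t/ (/t/ is the longest suffix that is a licit onset).
σ3/σ4 boundary: /mk/; trying suffixes from longest down, /k/ is the first permitted one, so coda /m/ | onset /k/.
σ4/σ5 boundary: /fj/ — entire cluster is a permitted onset → onset /fj/, coda ∅.

fry.jejd.tum.ke.fjet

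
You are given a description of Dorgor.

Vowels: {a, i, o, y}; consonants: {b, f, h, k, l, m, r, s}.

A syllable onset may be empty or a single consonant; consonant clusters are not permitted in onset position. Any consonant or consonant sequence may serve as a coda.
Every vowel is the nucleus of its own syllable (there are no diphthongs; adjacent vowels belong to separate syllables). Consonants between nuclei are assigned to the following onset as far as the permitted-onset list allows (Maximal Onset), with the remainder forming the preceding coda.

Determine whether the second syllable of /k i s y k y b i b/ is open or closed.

open

Nuclei (vowels): i, y, y, i → 4 syllables.
/i…y/ gap (V1→V2): /s/ is a single consonant, so it becomes the next onset.
/y…y/ gap (V2→V3): just /k/ — single C goes to the following onset.
/y…i/ gap (V3→V4): just /b/ — single C goes to the following onset.
Putting it together: ki.sy.ky.bib.
Syllable 2 is /sy/; it ends in its nucleus with no coda, so it is open.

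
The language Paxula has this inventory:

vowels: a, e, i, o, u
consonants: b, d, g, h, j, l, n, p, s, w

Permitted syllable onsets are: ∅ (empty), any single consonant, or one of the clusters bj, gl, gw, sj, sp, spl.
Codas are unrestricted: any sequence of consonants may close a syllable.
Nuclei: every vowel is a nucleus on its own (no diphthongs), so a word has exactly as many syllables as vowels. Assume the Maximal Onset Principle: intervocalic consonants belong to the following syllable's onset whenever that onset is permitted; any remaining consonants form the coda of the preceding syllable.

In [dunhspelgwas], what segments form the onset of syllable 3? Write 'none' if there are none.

gw

Nuclei (vowels): u, e, a → 3 syllables.
Between /u/ (V1) and /e/ (V2): /nhsp/; trying suffixes from longest down, /sp/ is the first permitted one, so coda /nh/ | onset /sp/.
Between /e/ (V2) and /a/ (V3): /lgw/ splits as /l/ + /gw/ (/gw/ is the longest suffix that is a licit onset).
So the parse is dunh.spel.gwas.
Syllable 3 is /gwas/: onset /gw/, nucleus /a/, coda /s/.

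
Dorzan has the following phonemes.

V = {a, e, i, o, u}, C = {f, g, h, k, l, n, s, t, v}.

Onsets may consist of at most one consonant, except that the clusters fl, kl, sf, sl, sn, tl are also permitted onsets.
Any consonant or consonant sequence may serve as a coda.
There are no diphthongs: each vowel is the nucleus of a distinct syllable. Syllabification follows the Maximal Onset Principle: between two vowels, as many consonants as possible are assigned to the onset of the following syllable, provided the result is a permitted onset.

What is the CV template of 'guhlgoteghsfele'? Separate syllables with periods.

The vowels are u, o, e, e, e — 5 nuclei, so 5 syllables.
σ1/σ2 boundary: /hlg/ splits as /hl/ + /g/ (/g/ is the longest suffix that is a licit onset).
σ2/σ3 boundary: /t/ is a single consonant, so it becomes the next onset.
σ3/σ4 boundary: cluster /ghsf/ — the longest permitted-onset suffix is /sf/; onset = /sf/, preceding coda = /gh/.
σ4/σ5 boundary: /l/ → onset of the next syllable (single consonants are always licit onsets).
Result: guhl.go.tegh.sfe.le.
Mapping each syllable to C/V: /guhl/ → CVCC, /go/ → CV, /tegh/ → CVCC, /sfe/ → CCV, /le/ → CV.

CVCC.CV.CVCC.CCV.CV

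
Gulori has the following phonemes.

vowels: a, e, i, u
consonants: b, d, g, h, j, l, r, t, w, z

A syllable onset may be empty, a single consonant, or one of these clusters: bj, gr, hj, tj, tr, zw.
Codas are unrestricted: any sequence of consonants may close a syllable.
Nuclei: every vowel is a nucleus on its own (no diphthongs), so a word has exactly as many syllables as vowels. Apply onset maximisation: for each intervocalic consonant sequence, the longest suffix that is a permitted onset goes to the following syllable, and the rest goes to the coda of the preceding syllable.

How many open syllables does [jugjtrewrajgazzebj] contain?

0

Vowels present: u, e, a, a, e; each is a nucleus, giving 5 syllables.
V1 /u/ – V2 /e/: /gjtr/ — longest licit onset from the right is /tr/, leaving /gj/ as coda.
V2 /e/ – V3 /a/: /wr/ — longest licit onset from the right is /r/, leaving /w/ as coda.
V3 /a/ – V4 /a/: cluster /jg/ — the longest permitted-onset suffix is /g/; onset = /g/, preceding coda = /j/.
V4 /a/ – V5 /e/: cluster /zz/ — the longest permitted-onset suffix is /z/; onset = /z/, preceding coda = /z/.
Putting it together: jugj.trew.raj.gaz.zebj.
Classifying each syllable: /jugj/ (closed), /trew/ (closed), /raj/ (closed), /gaz/ (closed), /zebj/ (closed).
Open syllables: 0.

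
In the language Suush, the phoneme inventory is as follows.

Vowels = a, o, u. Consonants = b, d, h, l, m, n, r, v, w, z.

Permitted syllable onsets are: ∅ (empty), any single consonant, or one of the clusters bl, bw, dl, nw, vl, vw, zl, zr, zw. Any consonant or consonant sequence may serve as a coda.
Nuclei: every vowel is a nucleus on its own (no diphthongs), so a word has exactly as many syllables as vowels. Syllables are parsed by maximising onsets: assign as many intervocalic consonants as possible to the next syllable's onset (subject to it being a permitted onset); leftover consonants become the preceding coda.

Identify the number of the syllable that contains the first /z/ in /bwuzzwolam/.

1

Vowels present: u, o, a; each is a nucleus, giving 3 syllables.
Between /u/ (V1) and /o/ (V2): /zzw/ — longest licit onset from the right is /zw/, leaving /z/ as coda.
Between /o/ (V2) and /a/ (V3): /l/ is a single consonant, so it becomes the next onset.
So the parse is bwuz.zwo.lam.
The first /z/ is in the coda of syllable 1 (/bwuz/).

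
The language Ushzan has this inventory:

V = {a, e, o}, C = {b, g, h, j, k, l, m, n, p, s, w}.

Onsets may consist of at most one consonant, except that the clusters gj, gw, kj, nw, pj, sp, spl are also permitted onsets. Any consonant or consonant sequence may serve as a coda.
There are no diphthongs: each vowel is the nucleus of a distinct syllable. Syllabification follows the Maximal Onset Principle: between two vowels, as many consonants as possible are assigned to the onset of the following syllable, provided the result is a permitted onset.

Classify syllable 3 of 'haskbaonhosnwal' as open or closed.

closed

Vowels present: a, a, o, o, a; each is a nucleus, giving 5 syllables.
Between /a/ (V1) and /a/ (V2): /skb/ — longest licit onset from the right is /b/, leaving /sk/ as coda.
Between /a/ (V2) and /o/ (V3): hiatus — the boundary sits between the two vowels.
Between /o/ (V3) and /o/ (V4): cluster /nh/ — the longest permitted-onset suffix is /h/; onset = /h/, preceding coda = /n/.
Between /o/ (V4) and /a/ (V5): /snw/ splits as /s/ + /nw/ (/nw/ is the longest suffix that is a licit onset).
So the parse is hask.ba.on.hos.nwal.
Syllable 3 is /on/ with coda /n/, so it is closed.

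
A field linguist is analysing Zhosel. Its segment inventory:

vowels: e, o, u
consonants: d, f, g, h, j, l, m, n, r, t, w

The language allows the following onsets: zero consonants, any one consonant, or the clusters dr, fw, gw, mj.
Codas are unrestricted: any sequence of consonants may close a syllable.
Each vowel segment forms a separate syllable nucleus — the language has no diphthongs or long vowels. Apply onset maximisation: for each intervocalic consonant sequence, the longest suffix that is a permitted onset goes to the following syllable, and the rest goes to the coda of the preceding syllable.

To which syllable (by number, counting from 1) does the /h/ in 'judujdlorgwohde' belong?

Vowels present: u, u, o, o, e; each is a nucleus, giving 5 syllables.
V1 /u/ – V2 /u/: /d/ → onset of the next syllable (single consonants are always licit onsets).
V2 /u/ – V3 /o/: /jdl/; trying suffixes from longest down, /l/ is the first permitted one, so coda /jd/ | onset /l/.
V3 /o/ – V4 /o/: /rgw/; trying suffixes from longest down, /gw/ is the first permitted one, so coda /r/ | onset /gw/.
V4 /o/ – V5 /e/: /hd/ — longest licit onset from the right is /d/, leaving /h/ as coda.
Result: ju.dujd.lor.gwoh.de.
The /h/ is in the coda of syllable 4 (/gwoh/).

4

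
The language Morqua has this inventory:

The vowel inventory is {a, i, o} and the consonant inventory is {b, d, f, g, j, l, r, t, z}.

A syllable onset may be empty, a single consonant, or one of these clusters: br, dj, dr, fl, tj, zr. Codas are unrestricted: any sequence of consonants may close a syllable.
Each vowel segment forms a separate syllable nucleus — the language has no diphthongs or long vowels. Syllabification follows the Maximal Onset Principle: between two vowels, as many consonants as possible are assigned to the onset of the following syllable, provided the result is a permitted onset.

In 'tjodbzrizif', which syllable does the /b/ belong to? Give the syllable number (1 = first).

Nuclei (vowels): o, i, i → 3 syllables.
V1 /o/ – V2 /i/: /dbzr/ splits as /db/ + /zr/ (/zr/ is the longest suffix that is a licit onset).
V2 /i/ – V3 /i/: just /z/ — single C goes to the following onset.
So the parse is tjodb.zri.zif.
The /b/ is in the coda of syllable 1 (/tjodb/).

1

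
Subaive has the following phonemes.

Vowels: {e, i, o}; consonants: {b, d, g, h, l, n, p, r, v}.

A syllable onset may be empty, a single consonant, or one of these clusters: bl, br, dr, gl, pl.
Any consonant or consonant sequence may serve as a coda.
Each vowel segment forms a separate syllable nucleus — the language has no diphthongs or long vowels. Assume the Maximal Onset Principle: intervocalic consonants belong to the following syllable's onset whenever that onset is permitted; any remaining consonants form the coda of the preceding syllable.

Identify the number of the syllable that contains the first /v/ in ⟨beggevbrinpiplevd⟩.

The vowels are e, e, i, i, e — 5 nuclei, so 5 syllables.
Between /e/ (V1) and /e/ (V2): /gg/ — longest licit onset from the right is /g/, leaving /g/ as coda.
Between /e/ (V2) and /i/ (V3): cluster /vbr/ — the longest permitted-onset suffix is /br/; onset = /br/, preceding coda = /v/.
Between /i/ (V3) and /i/ (V4): /np/ splits as /n/ + /p/ (/p/ is the longest suffix that is a licit onset).
Between /i/ (V4) and /e/ (V5): cluster /pl/ — /pl/ is itself a permitted onset, so the whole cluster goes right; preceding coda = ∅.
So the parse is beg.gev.brin.pi.plevd.
The first /v/ is in the coda of syllable 2 (/gev/).

2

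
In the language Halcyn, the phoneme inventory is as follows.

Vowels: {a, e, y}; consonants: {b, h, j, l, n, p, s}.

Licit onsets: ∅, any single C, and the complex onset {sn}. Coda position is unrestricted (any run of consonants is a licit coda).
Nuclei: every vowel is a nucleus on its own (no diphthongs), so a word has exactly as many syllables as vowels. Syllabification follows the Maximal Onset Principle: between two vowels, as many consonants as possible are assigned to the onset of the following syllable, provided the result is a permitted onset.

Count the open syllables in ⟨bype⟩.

2

Vowels present: y, e; each is a nucleus, giving 2 syllables.
/y…e/ gap (V1→V2): /p/ is a single consonant, so it becomes the next onset.
So the parse is by.pe.
Classifying each syllable: /by/ (open), /pe/ (open).
Open syllables: 2.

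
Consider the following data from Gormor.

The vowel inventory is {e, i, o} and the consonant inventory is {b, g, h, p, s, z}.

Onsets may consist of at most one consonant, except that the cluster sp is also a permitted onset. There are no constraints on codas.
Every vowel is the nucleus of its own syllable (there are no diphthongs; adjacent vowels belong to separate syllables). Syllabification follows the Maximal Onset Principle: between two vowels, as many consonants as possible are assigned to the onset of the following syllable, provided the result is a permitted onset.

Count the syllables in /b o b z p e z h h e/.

Vowels present: o, e, e; each is a nucleus, giving 3 syllables.

3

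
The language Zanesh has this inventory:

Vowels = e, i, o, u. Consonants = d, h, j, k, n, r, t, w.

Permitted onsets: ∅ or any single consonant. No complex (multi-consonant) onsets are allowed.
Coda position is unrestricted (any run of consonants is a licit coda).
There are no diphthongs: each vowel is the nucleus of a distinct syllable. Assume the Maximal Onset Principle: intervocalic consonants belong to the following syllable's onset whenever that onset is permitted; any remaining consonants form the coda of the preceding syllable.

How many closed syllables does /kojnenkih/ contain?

3

Nuclei (vowels): o, e, i → 3 syllables.
σ1/σ2 boundary: /jn/; trying suffixes from longest down, /n/ is the first permitted one, so coda /j/ | onset /n/.
σ2/σ3 boundary: /nk/ splits as /n/ + /k/ (/k/ is the longest suffix that is a licit onset).
Putting it together: koj.nen.kih.
Classifying each syllable: /koj/ (closed), /nen/ (closed), /kih/ (closed).
Closed syllables: 3.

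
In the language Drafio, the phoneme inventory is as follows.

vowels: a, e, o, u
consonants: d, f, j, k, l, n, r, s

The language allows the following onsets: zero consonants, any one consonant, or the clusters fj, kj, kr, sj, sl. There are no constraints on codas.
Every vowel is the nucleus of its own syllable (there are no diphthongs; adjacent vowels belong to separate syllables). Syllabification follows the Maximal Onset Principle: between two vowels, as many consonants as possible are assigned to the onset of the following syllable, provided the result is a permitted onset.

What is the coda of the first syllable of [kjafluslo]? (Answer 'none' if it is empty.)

The vowels are a, u, o — 3 nuclei, so 3 syllables.
Between /a/ (V1) and /u/ (V2): cluster /fl/ — the longest permitted-onset suffix is /l/; onset = /l/, preceding coda = /f/.
Between /u/ (V2) and /o/ (V3): /sl/ is a licit onset in full, so it all attaches to the next syllable.
Putting it together: kjaf.lu.slo.
Syllable 1 is /kjaf/: onset /kj/, nucleus /a/, coda /f/.

f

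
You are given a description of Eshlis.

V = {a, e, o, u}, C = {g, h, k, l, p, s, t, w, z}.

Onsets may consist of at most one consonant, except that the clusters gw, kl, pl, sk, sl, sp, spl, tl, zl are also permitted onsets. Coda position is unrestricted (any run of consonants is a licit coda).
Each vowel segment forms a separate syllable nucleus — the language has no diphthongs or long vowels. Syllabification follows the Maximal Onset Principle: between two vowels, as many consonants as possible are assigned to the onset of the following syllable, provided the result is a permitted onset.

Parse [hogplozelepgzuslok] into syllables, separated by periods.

hog.plo.ze.lepg.zu.slok

Nuclei (vowels): o, o, e, e, u, o → 6 syllables.
Between /o/ (V1) and /o/ (V2): /gpl/ — longest licit onset from the right is /pl/, leaving /g/ as coda.
Between /o/ (V2) and /e/ (V3): /z/ → onset of the next syllable (single consonants are always licit onsets).
Between /e/ (V3) and /e/ (V4): /l/ is a single consonant, so it becomes the next onset.
Between /e/ (V4) and /u/ (V5): /pgz/ splits as /pg/ + /z/ (/z/ is the longest suffix that is a licit onset).
Between /u/ (V5) and /o/ (V6): /sl/ — entire cluster is a permitted onset → onset /sl/, coda ∅.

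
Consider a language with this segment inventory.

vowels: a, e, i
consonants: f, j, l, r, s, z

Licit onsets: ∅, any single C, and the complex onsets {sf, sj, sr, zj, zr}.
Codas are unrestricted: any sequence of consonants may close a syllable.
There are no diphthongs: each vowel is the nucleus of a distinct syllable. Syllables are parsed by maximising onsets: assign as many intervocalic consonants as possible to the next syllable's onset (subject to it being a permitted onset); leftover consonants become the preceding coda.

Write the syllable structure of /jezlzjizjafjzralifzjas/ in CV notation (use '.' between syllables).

CVCC.CCV.CCVCC.CCV.CVC.CCVC

Nuclei (vowels): e, i, a, a, i, a → 6 syllables.
/e…i/ gap (V1→V2): /zlzj/; trying suffixes from longest down, /zj/ is the first permitted one, so coda /zl/ | onset /zj/.
/i…a/ gap (V2→V3): cluster /zj/ — /zj/ is itself a permitted onset, so the whole cluster goes right; preceding coda = ∅.
/a…a/ gap (V3→V4): /fjzr/; trying suffixes from longest down, /zr/ is the first permitted one, so coda /fj/ | onset /zr/.
/a…i/ gap (V4→V5): /l/ is a single consonant, so it becomes the next onset.
/i…a/ gap (V5→V6): cluster /fzj/ — the longest permitted-onset suffix is /zj/; onset = /zj/, preceding coda = /f/.
So the parse is jezl.zji.zjafj.zra.lif.zjas.
Mapping each syllable to C/V: /jezl/ → CVCC, /zji/ → CCV, /zjafj/ → CCVCC, /zra/ → CCV, /lif/ → CVC, /zjas/ → CCVC.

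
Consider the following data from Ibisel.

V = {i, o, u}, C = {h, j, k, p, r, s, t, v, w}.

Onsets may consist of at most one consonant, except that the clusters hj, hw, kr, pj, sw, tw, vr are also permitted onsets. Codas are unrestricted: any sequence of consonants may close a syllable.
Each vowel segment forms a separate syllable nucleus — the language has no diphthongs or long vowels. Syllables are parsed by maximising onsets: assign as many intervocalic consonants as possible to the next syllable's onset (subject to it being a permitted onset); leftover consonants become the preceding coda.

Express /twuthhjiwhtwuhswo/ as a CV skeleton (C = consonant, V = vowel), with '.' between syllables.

CCVCC.CCVCC.CCVC.CCV

Nuclei (vowels): u, i, u, o → 4 syllables.
/u…i/ gap (V1→V2): cluster /thhj/ — the longest permitted-onset suffix is /hj/; onset = /hj/, preceding coda = /th/.
/i…u/ gap (V2→V3): cluster /whtw/ — the longest permitted-onset suffix is /tw/; onset = /tw/, preceding coda = /wh/.
/u…o/ gap (V3→V4): /hsw/ splits as /h/ + /sw/ (/sw/ is the longest suffix that is a licit onset).
Putting it together: twuth.hjiwh.twuh.swo.
Mapping each syllable to C/V: /twuth/ → CCVCC, /hjiwh/ → CCVCC, /twuh/ → CCVC, /swo/ → CCV.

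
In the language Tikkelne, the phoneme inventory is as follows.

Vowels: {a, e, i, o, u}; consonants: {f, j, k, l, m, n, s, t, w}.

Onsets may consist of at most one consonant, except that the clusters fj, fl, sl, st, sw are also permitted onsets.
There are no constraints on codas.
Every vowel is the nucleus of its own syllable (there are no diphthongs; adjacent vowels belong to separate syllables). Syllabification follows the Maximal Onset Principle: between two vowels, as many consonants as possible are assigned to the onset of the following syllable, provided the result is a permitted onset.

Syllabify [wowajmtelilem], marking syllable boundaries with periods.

wo.wajm.te.li.lem

The vowels are o, a, e, i, e — 5 nuclei, so 5 syllables.
σ1/σ2 boundary: just /w/ — single C goes to the following onset.
σ2/σ3 boundary: /jmt/ splits as /jm/ + /t/ (/t/ is the longest suffix that is a licit onset).
σ3/σ4 boundary: /l/ is a single consonant, so it becomes the next onset.
σ4/σ5 boundary: /l/ → onset of the next syllable (single consonants are always licit onsets).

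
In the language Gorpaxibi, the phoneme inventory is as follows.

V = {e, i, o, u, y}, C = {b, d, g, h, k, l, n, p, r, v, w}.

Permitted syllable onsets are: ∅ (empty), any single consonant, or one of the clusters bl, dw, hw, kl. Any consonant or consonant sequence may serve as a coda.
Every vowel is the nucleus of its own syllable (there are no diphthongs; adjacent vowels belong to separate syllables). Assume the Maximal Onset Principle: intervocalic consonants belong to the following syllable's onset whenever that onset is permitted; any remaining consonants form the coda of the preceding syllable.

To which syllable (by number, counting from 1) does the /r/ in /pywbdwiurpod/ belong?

3

Vowels present: y, i, u, o; each is a nucleus, giving 4 syllables.
Between /y/ (V1) and /i/ (V2): /wbdw/ — longest licit onset from the right is /dw/, leaving /wb/ as coda.
Between /i/ (V2) and /u/ (V3): no consonants, so the boundary falls immediately after /i/.
Between /u/ (V3) and /o/ (V4): /rp/ — longest licit onset from the right is /p/, leaving /r/ as coda.
Result: pywb.dwi.ur.pod.
The /r/ is in the coda of syllable 3 (/ur/).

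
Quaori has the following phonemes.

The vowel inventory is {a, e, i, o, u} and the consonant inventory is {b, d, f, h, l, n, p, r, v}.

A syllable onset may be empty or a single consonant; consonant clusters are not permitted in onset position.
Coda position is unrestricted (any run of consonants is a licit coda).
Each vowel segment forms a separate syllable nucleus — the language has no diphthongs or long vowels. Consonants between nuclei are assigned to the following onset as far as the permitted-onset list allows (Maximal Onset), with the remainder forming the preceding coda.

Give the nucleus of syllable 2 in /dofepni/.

Nuclei (vowels): o, e, i → 3 syllables.
The second nucleus (vowel 2 from the left) is /e/.

e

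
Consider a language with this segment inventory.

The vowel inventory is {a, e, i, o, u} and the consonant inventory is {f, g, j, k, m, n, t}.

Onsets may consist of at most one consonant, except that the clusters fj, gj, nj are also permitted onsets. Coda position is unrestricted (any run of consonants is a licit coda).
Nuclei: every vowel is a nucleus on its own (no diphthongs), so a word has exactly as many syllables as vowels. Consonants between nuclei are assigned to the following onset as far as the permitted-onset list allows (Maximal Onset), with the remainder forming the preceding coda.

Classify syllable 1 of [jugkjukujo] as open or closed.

Vowels present: u, u, u, o; each is a nucleus, giving 4 syllables.
Between /u/ (V1) and /u/ (V2): /gkj/; trying suffixes from longest down, /j/ is the first permitted one, so coda /gk/ | onset /j/.
Between /u/ (V2) and /u/ (V3): /k/ → onset of the next syllable (single consonants are always licit onsets).
Between /u/ (V3) and /o/ (V4): just /j/ — single C goes to the following onset.
Result: jugk.ju.ku.jo.
Syllable 1 is /jugk/ with coda /gk/, so it is closed.

closed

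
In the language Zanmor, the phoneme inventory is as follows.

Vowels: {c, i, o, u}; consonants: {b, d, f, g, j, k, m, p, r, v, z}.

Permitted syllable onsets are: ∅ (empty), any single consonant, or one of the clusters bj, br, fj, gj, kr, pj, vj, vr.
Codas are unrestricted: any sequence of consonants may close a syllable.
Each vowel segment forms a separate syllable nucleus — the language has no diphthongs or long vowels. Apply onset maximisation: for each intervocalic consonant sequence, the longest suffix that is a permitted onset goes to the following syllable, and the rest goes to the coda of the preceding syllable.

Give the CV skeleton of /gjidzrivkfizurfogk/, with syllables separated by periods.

The vowels are i, i, i, u, o — 5 nuclei, so 5 syllables.
Between /i/ (V1) and /i/ (V2): cluster /dzr/ — the longest permitted-onset suffix is /r/; onset = /r/, preceding coda = /dz/.
Between /i/ (V2) and /i/ (V3): /vkf/; trying suffixes from longest down, /f/ is the first permitted one, so coda /vk/ | onset /f/.
Between /i/ (V3) and /u/ (V4): /z/ → onset of the next syllable (single consonants are always licit onsets).
Between /u/ (V4) and /o/ (V5): /rf/ splits as /r/ + /f/ (/f/ is the longest suffix that is a licit onset).
So the parse is gjidz.rivk.fi.zur.fogk.
Mapping each syllable to C/V: /gjidz/ → CCVCC, /rivk/ → CVCC, /fi/ → CV, /zur/ → CVC, /fogk/ → CVCC.

CCVCC.CVCC.CV.CVC.CVCC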